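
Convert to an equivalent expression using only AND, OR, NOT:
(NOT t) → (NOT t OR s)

t OR (NOT t OR s)
(Implication elimination: A → B = NOT A OR B)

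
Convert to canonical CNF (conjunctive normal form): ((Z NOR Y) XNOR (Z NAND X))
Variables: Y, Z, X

(Y OR NOT Z OR X) AND (NOT Y OR Z OR X) AND (NOT Y OR Z OR NOT X) AND (NOT Y OR NOT Z OR X)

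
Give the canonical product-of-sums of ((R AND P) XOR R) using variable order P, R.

ΠM(0, 2, 3) = (P OR R) AND (NOT P OR R) AND (NOT P OR NOT R)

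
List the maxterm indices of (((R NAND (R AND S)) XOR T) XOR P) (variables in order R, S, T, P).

ΠM(1, 2, 5, 6, 9, 10, 12, 15) = (R OR S OR T OR NOT P) AND (R OR S OR NOT T OR P) AND (R OR NOT S OR T OR NOT P) AND (R OR NOT S OR NOT T OR P) AND (NOT R OR S OR T OR NOT P) AND (NOT R OR S OR NOT T OR P) AND (NOT R OR NOT S OR T OR P) AND (NOT R OR NOT S OR NOT T OR NOT P)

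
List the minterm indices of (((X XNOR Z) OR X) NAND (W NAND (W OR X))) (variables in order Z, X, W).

Σm(1, 3, 4, 5, 7) = (NOT Z AND NOT X AND W) OR (NOT Z AND X AND W) OR (Z AND NOT X AND NOT W) OR (Z AND NOT X AND W) OR (Z AND X AND W)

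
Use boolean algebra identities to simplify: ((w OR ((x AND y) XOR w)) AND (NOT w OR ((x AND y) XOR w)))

By distribution ((E OR v) AND (E OR NOT v) = E):
= ((x AND y) XOR w)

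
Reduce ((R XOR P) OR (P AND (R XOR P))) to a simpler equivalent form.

By absorption (E OR (E AND v) = E):
= (R XOR P)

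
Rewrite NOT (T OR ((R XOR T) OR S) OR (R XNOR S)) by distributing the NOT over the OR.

NOT T AND NOT ((R XOR T) OR S) AND NOT (R XNOR S)
De Morgan's: NOT(OR of terms) = AND of negations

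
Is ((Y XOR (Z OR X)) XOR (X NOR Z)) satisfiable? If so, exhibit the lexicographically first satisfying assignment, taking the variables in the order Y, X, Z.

Y=0, X=0, Z=0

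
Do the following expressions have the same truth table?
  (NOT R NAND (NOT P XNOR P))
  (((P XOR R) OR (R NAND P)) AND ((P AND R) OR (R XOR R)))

No. Counterexample: with R=0, P=0, Expression 1 = 1 but Expression 2 = 0.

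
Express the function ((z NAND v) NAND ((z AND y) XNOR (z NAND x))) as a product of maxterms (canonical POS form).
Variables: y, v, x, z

ΠM(3, 9) = (y OR v OR NOT x OR NOT z) AND (NOT y OR v OR x OR NOT z)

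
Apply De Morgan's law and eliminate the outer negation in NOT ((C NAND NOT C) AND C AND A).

NOT (C NAND NOT C) OR NOT C OR NOT A
De Morgan's: NOT(AND of terms) = OR of negations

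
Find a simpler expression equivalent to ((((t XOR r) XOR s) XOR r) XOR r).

By XOR self-cancellation ((E XOR v) XOR v = E):
= ((t XOR r) XOR s)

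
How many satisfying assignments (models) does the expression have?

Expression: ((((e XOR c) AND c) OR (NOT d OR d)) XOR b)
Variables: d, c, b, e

Satisfying assignments: (0,0,0,0), (0,0,0,1), (0,1,0,0), (0,1,0,1), (1,0,0,0), (1,0,0,1), (1,1,0,0), (1,1,0,1)
Count: 8 out of 16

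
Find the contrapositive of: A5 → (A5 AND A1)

Contrapositive: NOT (A5 AND A1) → NOT A5
Note: A statement and its contrapositive are logically equivalent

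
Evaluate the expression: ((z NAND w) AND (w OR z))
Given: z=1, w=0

Substituting: ((1 NAND 0) AND (0 OR 1))
= 1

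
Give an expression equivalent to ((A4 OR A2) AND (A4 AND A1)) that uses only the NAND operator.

((((A4 NAND A4) NAND (A2 NAND A2)) NAND ((A4 NAND A1) NAND (A4 NAND A1))) NAND (((A4 NAND A4) NAND (A2 NAND A2)) NAND ((A4 NAND A1) NAND (A4 NAND A1))))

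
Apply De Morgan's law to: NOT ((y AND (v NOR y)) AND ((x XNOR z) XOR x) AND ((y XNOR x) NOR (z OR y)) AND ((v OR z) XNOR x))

NOT (y AND (v NOR y)) OR NOT ((x XNOR z) XOR x) OR NOT ((y XNOR x) NOR (z OR y)) OR NOT ((v OR z) XNOR x)
De Morgan's: NOT(AND of terms) = OR of negations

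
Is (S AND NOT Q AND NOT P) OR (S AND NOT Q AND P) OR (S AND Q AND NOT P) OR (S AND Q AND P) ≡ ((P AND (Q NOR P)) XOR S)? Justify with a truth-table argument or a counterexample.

Yes, they are equivalent — the two output columns agree on all 8 assignments:
S | Q | P | Expression 1 | Expression 2
---------------------------------------
0 | 0 | 0 | 0 | 0
0 | 0 | 1 | 0 | 0
0 | 1 | 0 | 0 | 0
0 | 1 | 1 | 0 | 0
1 | 0 | 0 | 1 | 1
1 | 0 | 1 | 1 | 1
1 | 1 | 0 | 1 | 1
1 | 1 | 1 | 1 | 1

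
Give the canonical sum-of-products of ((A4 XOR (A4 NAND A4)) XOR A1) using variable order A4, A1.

Σm(0, 2) = (NOT A4 AND NOT A1) OR (A4 AND NOT A1)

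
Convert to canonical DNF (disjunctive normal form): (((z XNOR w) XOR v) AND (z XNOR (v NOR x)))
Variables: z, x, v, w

(NOT z AND NOT x AND v AND w) OR (NOT z AND x AND NOT v AND NOT w) OR (NOT z AND x AND v AND w) OR (z AND NOT x AND NOT v AND w)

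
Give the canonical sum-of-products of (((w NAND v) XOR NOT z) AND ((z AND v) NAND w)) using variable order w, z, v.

Σm(2, 3, 5, 6) = (NOT w AND z AND NOT v) OR (NOT w AND z AND v) OR (w AND NOT z AND v) OR (w AND z AND NOT v)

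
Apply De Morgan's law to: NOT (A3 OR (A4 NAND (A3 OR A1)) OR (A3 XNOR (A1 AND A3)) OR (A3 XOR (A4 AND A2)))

NOT A3 AND NOT (A4 NAND (A3 OR A1)) AND NOT (A3 XNOR (A1 AND A3)) AND NOT (A3 XOR (A4 AND A2))
De Morgan's: NOT(OR of terms) = AND of negations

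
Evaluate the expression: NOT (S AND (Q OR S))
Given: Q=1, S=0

Substituting: NOT (0 AND (1 OR 0))
= 1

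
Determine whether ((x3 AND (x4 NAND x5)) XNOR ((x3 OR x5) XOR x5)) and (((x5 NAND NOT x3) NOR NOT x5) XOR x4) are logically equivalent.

No. Counterexample: with x4=0, x3=0, x5=0, Expression 1 = 1 but Expression 2 = 0.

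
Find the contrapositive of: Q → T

Contrapositive: NOT T → NOT Q
Note: A statement and its contrapositive are logically equivalent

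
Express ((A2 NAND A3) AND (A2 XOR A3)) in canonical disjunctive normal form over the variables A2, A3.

(NOT A2 AND A3) OR (A2 AND NOT A3)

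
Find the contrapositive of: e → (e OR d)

Contrapositive: NOT (e OR d) → NOT e
Note: A statement and its contrapositive are logically equivalent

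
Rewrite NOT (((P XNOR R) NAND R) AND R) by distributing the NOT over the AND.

NOT ((P XNOR R) NAND R) OR NOT R
De Morgan's: NOT(AND of terms) = OR of negations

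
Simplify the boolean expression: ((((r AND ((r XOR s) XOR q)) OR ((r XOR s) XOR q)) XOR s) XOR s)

By XOR self-cancellation ((E XOR v) XOR v = E) then absorption (E OR (E AND v) = E):
= ((r XOR s) XOR q)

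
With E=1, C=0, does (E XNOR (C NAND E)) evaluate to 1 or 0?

Substituting: (1 XNOR (0 NAND 1))
= 1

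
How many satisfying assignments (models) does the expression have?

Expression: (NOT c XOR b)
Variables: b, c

Satisfying assignments: (0,0), (1,1)
Count: 2 out of 4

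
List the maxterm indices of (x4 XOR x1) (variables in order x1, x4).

ΠM(0, 3) = (x1 OR x4) AND (NOT x1 OR NOT x4)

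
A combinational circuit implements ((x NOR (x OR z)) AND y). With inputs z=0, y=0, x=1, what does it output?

Substituting: ((1 NOR (1 OR 0)) AND 0)
= 0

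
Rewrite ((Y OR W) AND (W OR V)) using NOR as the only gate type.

((((Y NOR W) NOR (Y NOR W)) NOR ((Y NOR W) NOR (Y NOR W))) NOR (((W NOR V) NOR (W NOR V)) NOR ((W NOR V) NOR (W NOR V))))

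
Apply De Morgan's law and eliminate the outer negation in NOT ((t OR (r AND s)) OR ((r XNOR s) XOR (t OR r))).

NOT (t OR (r AND s)) AND NOT ((r XNOR s) XOR (t OR r))
De Morgan's: NOT(OR of terms) = AND of negations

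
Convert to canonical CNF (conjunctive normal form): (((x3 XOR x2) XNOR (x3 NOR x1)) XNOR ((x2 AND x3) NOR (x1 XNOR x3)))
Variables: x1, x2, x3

(x1 OR x2 OR NOT x3) AND (x1 OR NOT x2 OR x3) AND (x1 OR NOT x2 OR NOT x3) AND (NOT x1 OR NOT x2 OR x3) AND (NOT x1 OR NOT x2 OR NOT x3)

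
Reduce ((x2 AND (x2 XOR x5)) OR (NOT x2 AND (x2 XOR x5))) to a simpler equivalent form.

By distribution ((E AND v) OR (E AND NOT v) = E):
= (x2 XOR x5)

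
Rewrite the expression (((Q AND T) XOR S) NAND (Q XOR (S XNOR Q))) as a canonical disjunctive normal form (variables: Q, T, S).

(NOT Q AND NOT T AND NOT S) OR (NOT Q AND NOT T AND S) OR (NOT Q AND T AND NOT S) OR (NOT Q AND T AND S) OR (Q AND NOT T AND NOT S) OR (Q AND NOT T AND S) OR (Q AND T AND S)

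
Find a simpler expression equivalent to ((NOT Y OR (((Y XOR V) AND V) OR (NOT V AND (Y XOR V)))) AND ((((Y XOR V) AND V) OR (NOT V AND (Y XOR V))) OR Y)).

By distribution ((E OR v) AND (E OR NOT v) = E) then distribution ((E AND v) OR (E AND NOT v) = E):
= (Y XOR V)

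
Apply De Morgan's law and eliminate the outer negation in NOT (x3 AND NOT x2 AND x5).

NOT x3 OR x2 OR NOT x5
De Morgan's: NOT(AND of terms) = OR of negations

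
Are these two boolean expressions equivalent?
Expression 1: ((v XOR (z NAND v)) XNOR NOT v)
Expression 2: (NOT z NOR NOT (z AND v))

No. Counterexample: with z=0, v=0, Expression 1 = 1 but Expression 2 = 0.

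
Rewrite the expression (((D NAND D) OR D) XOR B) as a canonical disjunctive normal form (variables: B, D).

(NOT B AND NOT D) OR (NOT B AND D)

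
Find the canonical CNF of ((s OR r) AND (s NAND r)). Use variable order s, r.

(s OR r) AND (NOT s OR NOT r)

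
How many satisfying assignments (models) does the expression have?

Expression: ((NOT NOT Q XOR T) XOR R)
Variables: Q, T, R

Satisfying assignments: (0,0,1), (0,1,0), (1,0,0), (1,1,1)
Count: 4 out of 8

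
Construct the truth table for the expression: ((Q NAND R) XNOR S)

S | R | Q | Output
------------------
0 | 0 | 0 | 0
0 | 0 | 1 | 0
0 | 1 | 0 | 0
0 | 1 | 1 | 1
1 | 0 | 0 | 1
1 | 0 | 1 | 1
1 | 1 | 0 | 1
1 | 1 | 1 | 0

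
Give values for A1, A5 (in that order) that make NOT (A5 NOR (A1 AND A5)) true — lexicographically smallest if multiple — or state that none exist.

A1=0, A5=1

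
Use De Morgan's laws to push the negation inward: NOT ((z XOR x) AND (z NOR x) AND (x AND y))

NOT (z XOR x) OR NOT (z NOR x) OR NOT (x AND y)
De Morgan's: NOT(AND of terms) = OR of negations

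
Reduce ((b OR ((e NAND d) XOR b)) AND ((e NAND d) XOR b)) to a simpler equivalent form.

By absorption (E AND (E OR v) = E):
= ((e NAND d) XOR b)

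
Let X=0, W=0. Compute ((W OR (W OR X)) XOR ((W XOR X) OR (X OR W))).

Substituting: ((0 OR (0 OR 0)) XOR ((0 XOR 0) OR (0 OR 0)))
= 0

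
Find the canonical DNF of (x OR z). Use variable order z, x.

(NOT z AND x) OR (z AND NOT x) OR (z AND x)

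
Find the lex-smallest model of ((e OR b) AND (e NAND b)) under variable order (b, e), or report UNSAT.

b=0, e=1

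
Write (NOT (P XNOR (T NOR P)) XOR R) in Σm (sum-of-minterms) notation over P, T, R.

Σm(0, 3, 4, 6) = (NOT P AND NOT T AND NOT R) OR (NOT P AND T AND R) OR (P AND NOT T AND NOT R) OR (P AND T AND NOT R)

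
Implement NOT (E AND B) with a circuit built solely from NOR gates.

(((E NOR E) NOR (B NOR B)) NOR ((E NOR E) NOR (B NOR B)))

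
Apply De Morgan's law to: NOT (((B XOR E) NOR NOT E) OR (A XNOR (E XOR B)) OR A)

NOT ((B XOR E) NOR NOT E) AND NOT (A XNOR (E XOR B)) AND NOT A
De Morgan's: NOT(OR of terms) = AND of negations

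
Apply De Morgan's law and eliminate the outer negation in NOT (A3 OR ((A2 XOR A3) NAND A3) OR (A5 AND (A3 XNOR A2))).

NOT A3 AND NOT ((A2 XOR A3) NAND A3) AND NOT (A5 AND (A3 XNOR A2))
De Morgan's: NOT(OR of terms) = AND of negations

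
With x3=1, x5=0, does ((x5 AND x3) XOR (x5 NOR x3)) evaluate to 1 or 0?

Substituting: ((0 AND 1) XOR (0 NOR 1))
= 0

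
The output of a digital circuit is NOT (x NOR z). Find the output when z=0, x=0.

Substituting: NOT (0 NOR 0)
= 0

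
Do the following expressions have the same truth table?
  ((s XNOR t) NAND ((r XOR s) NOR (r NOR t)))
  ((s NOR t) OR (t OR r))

No. Counterexample: with r=0, s=1, t=0, Expression 1 = 1 but Expression 2 = 0.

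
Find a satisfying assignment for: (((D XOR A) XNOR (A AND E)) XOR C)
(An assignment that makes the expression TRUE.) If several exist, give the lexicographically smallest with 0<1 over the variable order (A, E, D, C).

A=0, E=0, D=0, C=0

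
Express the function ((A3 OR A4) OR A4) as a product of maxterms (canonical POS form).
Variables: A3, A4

ΠM(0) = (A3 OR A4)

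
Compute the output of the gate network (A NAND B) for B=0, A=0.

Substituting: (0 NAND 0)
= 1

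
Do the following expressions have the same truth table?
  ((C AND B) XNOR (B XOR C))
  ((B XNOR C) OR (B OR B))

No. Counterexample: with B=1, C=0, Expression 1 = 0 but Expression 2 = 1.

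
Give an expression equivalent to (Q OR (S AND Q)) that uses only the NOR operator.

((Q NOR ((S NOR S) NOR (Q NOR Q))) NOR (Q NOR ((S NOR S) NOR (Q NOR Q))))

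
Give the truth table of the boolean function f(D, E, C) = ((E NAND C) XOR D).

D | E | C | Output
------------------
0 | 0 | 0 | 1
0 | 0 | 1 | 1
0 | 1 | 0 | 1
0 | 1 | 1 | 0
1 | 0 | 0 | 0
1 | 0 | 1 | 0
1 | 1 | 0 | 0
1 | 1 | 1 | 1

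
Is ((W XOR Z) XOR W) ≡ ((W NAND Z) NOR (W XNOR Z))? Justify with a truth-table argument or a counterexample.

No. Counterexample: with Z=1, W=0, Expression 1 = 1 but Expression 2 = 0.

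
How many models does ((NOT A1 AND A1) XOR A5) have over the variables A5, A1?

Satisfying assignments: (1,0), (1,1)
Count: 2 out of 4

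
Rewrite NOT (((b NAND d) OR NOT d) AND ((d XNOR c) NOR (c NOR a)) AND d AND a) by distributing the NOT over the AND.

NOT ((b NAND d) OR NOT d) OR NOT ((d XNOR c) NOR (c NOR a)) OR NOT d OR NOT a
De Morgan's: NOT(AND of terms) = OR of negations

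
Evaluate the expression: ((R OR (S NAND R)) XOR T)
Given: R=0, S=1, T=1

Substituting: ((0 OR (1 NAND 0)) XOR 1)
= 0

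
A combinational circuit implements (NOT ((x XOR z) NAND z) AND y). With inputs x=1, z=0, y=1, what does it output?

Substituting: (NOT ((1 XOR 0) NAND 0) AND 1)
= 0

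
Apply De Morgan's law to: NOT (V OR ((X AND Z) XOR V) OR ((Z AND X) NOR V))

NOT V AND NOT ((X AND Z) XOR V) AND NOT ((Z AND X) NOR V)
De Morgan's: NOT(OR of terms) = AND of negations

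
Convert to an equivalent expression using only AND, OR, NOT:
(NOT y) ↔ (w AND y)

((NOT y) AND (w AND y)) OR (y AND NOT (w AND y))
(Biconditional = both true or both false)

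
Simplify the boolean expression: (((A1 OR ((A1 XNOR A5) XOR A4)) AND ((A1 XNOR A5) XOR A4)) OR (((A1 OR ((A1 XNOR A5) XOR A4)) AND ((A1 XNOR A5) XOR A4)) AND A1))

By absorption (E OR (E AND v) = E) then absorption (E AND (E OR v) = E):
= ((A1 XNOR A5) XOR A4)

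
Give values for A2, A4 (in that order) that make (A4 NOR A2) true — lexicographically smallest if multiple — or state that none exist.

A2=0, A4=0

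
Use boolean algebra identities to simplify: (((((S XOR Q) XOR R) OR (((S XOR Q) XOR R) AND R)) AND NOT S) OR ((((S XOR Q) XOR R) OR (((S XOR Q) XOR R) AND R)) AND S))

By distribution ((E AND v) OR (E AND NOT v) = E) then absorption (E OR (E AND v) = E):
= ((S XOR Q) XOR R)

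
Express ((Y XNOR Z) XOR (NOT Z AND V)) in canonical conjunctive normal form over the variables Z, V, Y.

(Z OR V OR NOT Y) AND (Z OR NOT V OR Y) AND (NOT Z OR V OR Y) AND (NOT Z OR NOT V OR Y)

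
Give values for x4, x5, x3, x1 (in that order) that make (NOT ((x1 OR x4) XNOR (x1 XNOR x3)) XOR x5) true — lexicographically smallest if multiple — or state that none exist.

x4=0, x5=0, x3=0, x1=0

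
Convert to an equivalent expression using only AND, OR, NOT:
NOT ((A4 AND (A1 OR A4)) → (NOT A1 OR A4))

(A4 AND (A1 OR A4)) AND NOT (NOT A1 OR A4)
(Negated implication: NOT(A → B) = A AND NOT B)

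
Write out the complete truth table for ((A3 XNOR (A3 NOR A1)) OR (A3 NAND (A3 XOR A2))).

A1 | A3 | A2 | Output
---------------------
0 | 0 | 0 | 1
0 | 0 | 1 | 1
0 | 1 | 0 | 0
0 | 1 | 1 | 1
1 | 0 | 0 | 1
1 | 0 | 1 | 1
1 | 1 | 0 | 0
1 | 1 | 1 | 1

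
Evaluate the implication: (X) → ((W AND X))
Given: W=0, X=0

Antecedent (X) = 0; consequent ((W AND X)) = 0.
0 → 0 = 1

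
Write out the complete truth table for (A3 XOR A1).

A1 | A3 | Output
----------------
0 | 0 | 0
0 | 1 | 1
1 | 0 | 1
1 | 1 | 0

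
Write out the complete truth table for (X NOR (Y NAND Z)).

Y | Z | X | Output
------------------
0 | 0 | 0 | 0
0 | 0 | 1 | 0
0 | 1 | 0 | 0
0 | 1 | 1 | 0
1 | 0 | 0 | 0
1 | 0 | 1 | 0
1 | 1 | 0 | 1
1 | 1 | 1 | 0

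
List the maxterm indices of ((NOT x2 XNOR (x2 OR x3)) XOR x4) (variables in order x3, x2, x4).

ΠM(0, 2, 5, 6) = (x3 OR x2 OR x4) AND (x3 OR NOT x2 OR x4) AND (NOT x3 OR x2 OR NOT x4) AND (NOT x3 OR NOT x2 OR x4)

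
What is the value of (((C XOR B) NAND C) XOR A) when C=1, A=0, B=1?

Substituting: (((1 XOR 1) NAND 1) XOR 0)
= 1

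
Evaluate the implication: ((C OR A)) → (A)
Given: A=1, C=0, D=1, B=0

Antecedent ((C OR A)) = 1; consequent (A) = 1.
1 → 1 = 1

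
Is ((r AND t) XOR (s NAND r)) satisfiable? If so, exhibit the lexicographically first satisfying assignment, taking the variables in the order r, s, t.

r=0, s=0, t=0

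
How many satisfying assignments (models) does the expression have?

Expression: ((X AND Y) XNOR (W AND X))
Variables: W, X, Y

Satisfying assignments: (0,0,0), (0,0,1), (0,1,0), (1,0,0), (1,0,1), (1,1,1)
Count: 6 out of 8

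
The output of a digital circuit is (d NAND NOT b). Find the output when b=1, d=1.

Substituting: (1 NAND NOT 1)
= 1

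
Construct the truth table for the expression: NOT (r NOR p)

r | p | Output
--------------
0 | 0 | 0
0 | 1 | 1
1 | 0 | 1
1 | 1 | 1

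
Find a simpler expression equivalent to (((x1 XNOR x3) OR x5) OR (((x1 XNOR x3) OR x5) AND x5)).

By absorption (E OR (E AND v) = E):
= ((x1 XNOR x3) OR x5)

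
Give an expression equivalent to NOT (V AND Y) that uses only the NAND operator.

(((V NAND Y) NAND (V NAND Y)) NAND ((V NAND Y) NAND (V NAND Y)))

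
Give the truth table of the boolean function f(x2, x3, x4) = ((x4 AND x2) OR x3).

x2 | x3 | x4 | Output
---------------------
0 | 0 | 0 | 0
0 | 0 | 1 | 0
0 | 1 | 0 | 1
0 | 1 | 1 | 1
1 | 0 | 0 | 0
1 | 0 | 1 | 1
1 | 1 | 0 | 1
1 | 1 | 1 | 1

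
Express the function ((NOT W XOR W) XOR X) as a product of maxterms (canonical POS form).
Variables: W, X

ΠM(1, 3) = (W OR NOT X) AND (NOT W OR NOT X)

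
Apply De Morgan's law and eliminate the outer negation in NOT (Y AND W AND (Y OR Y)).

NOT Y OR NOT W OR NOT (Y OR Y)
De Morgan's: NOT(AND of terms) = OR of negations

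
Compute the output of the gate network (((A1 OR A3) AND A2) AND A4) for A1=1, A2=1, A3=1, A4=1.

Substituting: (((1 OR 1) AND 1) AND 1)
= 1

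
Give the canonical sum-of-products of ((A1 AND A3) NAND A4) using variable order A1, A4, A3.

Σm(0, 1, 2, 3, 4, 5, 6) = (NOT A1 AND NOT A4 AND NOT A3) OR (NOT A1 AND NOT A4 AND A3) OR (NOT A1 AND A4 AND NOT A3) OR (NOT A1 AND A4 AND A3) OR (A1 AND NOT A4 AND NOT A3) OR (A1 AND NOT A4 AND A3) OR (A1 AND A4 AND NOT A3)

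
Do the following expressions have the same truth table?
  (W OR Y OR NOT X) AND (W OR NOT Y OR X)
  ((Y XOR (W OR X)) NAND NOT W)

Yes, they are equivalent — the two output columns agree on all 8 assignments:
W | Y | X | Expression 1 | Expression 2
---------------------------------------
0 | 0 | 0 | 1 | 1
0 | 0 | 1 | 0 | 0
0 | 1 | 0 | 0 | 0
0 | 1 | 1 | 1 | 1
1 | 0 | 0 | 1 | 1
1 | 0 | 1 | 1 | 1
1 | 1 | 0 | 1 | 1
1 | 1 | 1 | 1 | 1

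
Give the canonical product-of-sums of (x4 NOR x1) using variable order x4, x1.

ΠM(1, 2, 3) = (x4 OR NOT x1) AND (NOT x4 OR x1) AND (NOT x4 OR NOT x1)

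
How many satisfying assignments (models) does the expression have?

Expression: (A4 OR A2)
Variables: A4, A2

Satisfying assignments: (0,1), (1,0), (1,1)
Count: 3 out of 4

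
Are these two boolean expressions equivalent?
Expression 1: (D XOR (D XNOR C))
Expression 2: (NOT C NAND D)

No. Counterexample: with D=0, C=1, Expression 1 = 0 but Expression 2 = 1.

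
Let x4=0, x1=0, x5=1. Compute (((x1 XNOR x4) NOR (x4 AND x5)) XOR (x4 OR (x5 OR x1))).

Substituting: (((0 XNOR 0) NOR (0 AND 1)) XOR (0 OR (1 OR 0)))
= 1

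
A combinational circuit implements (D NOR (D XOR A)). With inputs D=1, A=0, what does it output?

Substituting: (1 NOR (1 XOR 0))
= 0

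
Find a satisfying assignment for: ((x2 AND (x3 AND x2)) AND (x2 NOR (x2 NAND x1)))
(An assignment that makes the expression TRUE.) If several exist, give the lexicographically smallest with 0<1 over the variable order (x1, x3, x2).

UNSATISFIABLE - no assignment makes this expression true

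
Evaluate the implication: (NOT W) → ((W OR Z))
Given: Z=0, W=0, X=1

Antecedent (NOT W) = 1; consequent ((W OR Z)) = 0.
1 → 0 = 0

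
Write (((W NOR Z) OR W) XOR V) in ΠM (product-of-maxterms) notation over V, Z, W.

ΠM(2, 4, 5, 7) = (V OR NOT Z OR W) AND (NOT V OR Z OR W) AND (NOT V OR Z OR NOT W) AND (NOT V OR NOT Z OR NOT W)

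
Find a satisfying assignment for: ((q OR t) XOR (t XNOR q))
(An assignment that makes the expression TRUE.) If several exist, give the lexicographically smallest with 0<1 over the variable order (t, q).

t=0, q=0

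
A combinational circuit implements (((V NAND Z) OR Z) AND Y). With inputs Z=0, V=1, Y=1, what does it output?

Substituting: (((1 NAND 0) OR 0) AND 1)
= 1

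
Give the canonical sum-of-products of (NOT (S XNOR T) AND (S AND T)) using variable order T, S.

Σm() = FALSE (no minterms)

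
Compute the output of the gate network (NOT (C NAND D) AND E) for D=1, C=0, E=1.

Substituting: (NOT (0 NAND 1) AND 1)
= 0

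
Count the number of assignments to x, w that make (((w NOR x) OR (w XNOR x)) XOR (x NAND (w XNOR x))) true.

Satisfying assignments: (0,1), (1,0), (1,1)
Count: 3 out of 4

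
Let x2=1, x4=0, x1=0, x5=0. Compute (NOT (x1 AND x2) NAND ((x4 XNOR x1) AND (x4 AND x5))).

Substituting: (NOT (0 AND 1) NAND ((0 XNOR 0) AND (0 AND 0)))
= 1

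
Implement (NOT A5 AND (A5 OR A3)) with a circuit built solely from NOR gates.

(((A5 NOR A5) NOR (A5 NOR A5)) NOR (((A5 NOR A3) NOR (A5 NOR A3)) NOR ((A5 NOR A3) NOR (A5 NOR A3))))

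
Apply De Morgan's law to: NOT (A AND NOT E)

NOT A OR E
De Morgan's: NOT(AND of terms) = OR of negations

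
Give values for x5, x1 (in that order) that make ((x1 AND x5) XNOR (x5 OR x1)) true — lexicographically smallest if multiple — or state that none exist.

x5=0, x1=0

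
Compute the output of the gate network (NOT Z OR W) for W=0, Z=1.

Substituting: (NOT 1 OR 0)
= 0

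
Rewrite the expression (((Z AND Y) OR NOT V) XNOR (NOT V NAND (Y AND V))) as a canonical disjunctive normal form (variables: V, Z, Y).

(NOT V AND NOT Z AND NOT Y) OR (NOT V AND NOT Z AND Y) OR (NOT V AND Z AND NOT Y) OR (NOT V AND Z AND Y) OR (V AND Z AND Y)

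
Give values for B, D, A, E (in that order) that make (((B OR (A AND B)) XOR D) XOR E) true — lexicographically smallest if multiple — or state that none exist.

B=0, D=0, A=0, E=1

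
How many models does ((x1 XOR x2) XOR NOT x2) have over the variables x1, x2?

Satisfying assignments: (0,0), (0,1)
Count: 2 out of 4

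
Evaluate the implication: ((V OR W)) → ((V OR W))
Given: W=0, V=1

Antecedent ((V OR W)) = 1; consequent ((V OR W)) = 1.
1 → 1 = 1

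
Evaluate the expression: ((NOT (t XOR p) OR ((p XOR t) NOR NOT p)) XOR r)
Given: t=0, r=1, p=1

Substituting: ((NOT (0 XOR 1) OR ((1 XOR 0) NOR NOT 1)) XOR 1)
= 1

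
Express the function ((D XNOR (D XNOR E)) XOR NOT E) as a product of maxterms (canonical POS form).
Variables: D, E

ΠM() = TRUE (no maxterms)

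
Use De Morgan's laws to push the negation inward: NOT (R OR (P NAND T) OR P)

NOT R AND NOT (P NAND T) AND NOT P
De Morgan's: NOT(OR of terms) = AND of negations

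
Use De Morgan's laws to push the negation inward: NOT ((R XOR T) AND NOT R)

NOT (R XOR T) OR R
De Morgan's: NOT(AND of terms) = OR of negations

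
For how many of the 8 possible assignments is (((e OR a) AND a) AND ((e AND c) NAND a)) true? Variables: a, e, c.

Satisfying assignments: (1,0,0), (1,0,1), (1,1,0)
Count: 3 out of 8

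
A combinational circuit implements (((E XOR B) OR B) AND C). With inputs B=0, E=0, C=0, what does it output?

Substituting: (((0 XOR 0) OR 0) AND 0)
= 0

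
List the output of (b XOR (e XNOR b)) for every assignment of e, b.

e | b | Output
--------------
0 | 0 | 1
0 | 1 | 1
1 | 0 | 0
1 | 1 | 0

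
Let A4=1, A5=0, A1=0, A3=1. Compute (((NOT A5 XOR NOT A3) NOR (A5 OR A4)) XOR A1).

Substituting: (((NOT 0 XOR NOT 1) NOR (0 OR 1)) XOR 0)
= 0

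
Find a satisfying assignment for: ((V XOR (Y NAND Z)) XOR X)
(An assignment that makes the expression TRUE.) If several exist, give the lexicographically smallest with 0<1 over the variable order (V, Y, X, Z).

V=0, Y=0, X=0, Z=0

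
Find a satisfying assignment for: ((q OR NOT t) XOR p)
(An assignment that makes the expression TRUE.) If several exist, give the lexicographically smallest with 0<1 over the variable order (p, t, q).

p=0, t=0, q=0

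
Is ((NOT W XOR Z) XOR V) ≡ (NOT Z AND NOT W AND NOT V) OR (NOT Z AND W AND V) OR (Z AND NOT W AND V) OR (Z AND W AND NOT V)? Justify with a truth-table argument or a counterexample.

Yes, they are equivalent — the two output columns agree on all 8 assignments:
Z | W | V | Expression 1 | Expression 2
---------------------------------------
0 | 0 | 0 | 1 | 1
0 | 0 | 1 | 0 | 0
0 | 1 | 0 | 0 | 0
0 | 1 | 1 | 1 | 1
1 | 0 | 0 | 0 | 0
1 | 0 | 1 | 1 | 1
1 | 1 | 0 | 1 | 1
1 | 1 | 1 | 0 | 0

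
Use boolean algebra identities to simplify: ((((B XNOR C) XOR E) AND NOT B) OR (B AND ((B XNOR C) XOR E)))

By distribution ((E AND v) OR (E AND NOT v) = E):
= ((B XNOR C) XOR E)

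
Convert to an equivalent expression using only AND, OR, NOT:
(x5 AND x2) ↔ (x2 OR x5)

((x5 AND x2) AND (x2 OR x5)) OR (NOT (x5 AND x2) AND NOT (x2 OR x5))
(Biconditional = both true or both false)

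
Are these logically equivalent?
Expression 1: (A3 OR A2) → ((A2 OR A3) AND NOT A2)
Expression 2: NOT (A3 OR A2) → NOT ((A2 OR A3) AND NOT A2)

No, Inverse is not equivalent to original (counterexample: A2=1, A3=0)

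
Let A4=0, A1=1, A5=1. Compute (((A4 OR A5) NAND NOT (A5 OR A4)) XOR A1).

Substituting: (((0 OR 1) NAND NOT (1 OR 0)) XOR 1)
= 0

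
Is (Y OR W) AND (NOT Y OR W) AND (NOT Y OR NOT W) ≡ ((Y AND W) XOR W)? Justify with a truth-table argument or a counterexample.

Yes, they are equivalent — the two output columns agree on all 4 assignments:
Y | W | Expression 1 | Expression 2
-----------------------------------
0 | 0 | 0 | 0
0 | 1 | 1 | 1
1 | 0 | 0 | 0
1 | 1 | 0 | 0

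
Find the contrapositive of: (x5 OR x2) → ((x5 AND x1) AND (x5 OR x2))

Contrapositive: NOT ((x5 AND x1) AND (x5 OR x2)) → NOT (x5 OR x2)
Note: A statement and its contrapositive are logically equivalent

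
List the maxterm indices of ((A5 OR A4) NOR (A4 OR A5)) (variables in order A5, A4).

ΠM(1, 2, 3) = (A5 OR NOT A4) AND (NOT A5 OR A4) AND (NOT A5 OR NOT A4)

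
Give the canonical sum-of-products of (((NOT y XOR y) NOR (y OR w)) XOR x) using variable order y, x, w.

Σm(2, 3, 6, 7) = (NOT y AND x AND NOT w) OR (NOT y AND x AND w) OR (y AND x AND NOT w) OR (y AND x AND w)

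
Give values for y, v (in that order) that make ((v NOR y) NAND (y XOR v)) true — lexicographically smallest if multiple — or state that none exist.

y=0, v=0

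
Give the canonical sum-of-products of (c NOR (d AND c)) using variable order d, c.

Σm(0, 2) = (NOT d AND NOT c) OR (d AND NOT c)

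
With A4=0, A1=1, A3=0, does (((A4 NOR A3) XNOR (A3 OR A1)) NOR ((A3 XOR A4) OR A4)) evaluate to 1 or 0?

Substituting: (((0 NOR 0) XNOR (0 OR 1)) NOR ((0 XOR 0) OR 0))
= 0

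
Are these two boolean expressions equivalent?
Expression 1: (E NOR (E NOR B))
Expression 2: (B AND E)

No. Counterexample: with E=0, B=1, Expression 1 = 1 but Expression 2 = 0.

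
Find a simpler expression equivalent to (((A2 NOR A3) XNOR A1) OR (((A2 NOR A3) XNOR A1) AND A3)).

By absorption (E OR (E AND v) = E):
= ((A2 NOR A3) XNOR A1)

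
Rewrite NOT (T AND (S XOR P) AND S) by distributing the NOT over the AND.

NOT T OR NOT (S XOR P) OR NOT S
De Morgan's: NOT(AND of terms) = OR of negations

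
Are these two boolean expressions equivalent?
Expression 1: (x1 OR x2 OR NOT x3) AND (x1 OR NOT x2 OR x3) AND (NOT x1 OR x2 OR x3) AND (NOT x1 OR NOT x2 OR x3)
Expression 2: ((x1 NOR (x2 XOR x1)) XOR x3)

Yes, they are equivalent — the two output columns agree on all 8 assignments:
x1 | x2 | x3 | Expression 1 | Expression 2
------------------------------------------
0 | 0 | 0 | 1 | 1
0 | 0 | 1 | 0 | 0
0 | 1 | 0 | 0 | 0
0 | 1 | 1 | 1 | 1
1 | 0 | 0 | 0 | 0
1 | 0 | 1 | 1 | 1
1 | 1 | 0 | 0 | 0
1 | 1 | 1 | 1 | 1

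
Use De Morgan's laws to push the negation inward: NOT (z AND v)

NOT z OR NOT v
De Morgan's: NOT(AND of terms) = OR of negations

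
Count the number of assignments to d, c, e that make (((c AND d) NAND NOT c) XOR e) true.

Satisfying assignments: (0,0,0), (0,1,0), (1,0,0), (1,1,0)
Count: 4 out of 8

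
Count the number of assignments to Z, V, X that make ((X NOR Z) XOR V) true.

Satisfying assignments: (0,0,0), (0,1,1), (1,1,0), (1,1,1)
Count: 4 out of 8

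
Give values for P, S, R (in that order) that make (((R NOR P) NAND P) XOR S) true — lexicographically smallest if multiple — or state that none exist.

P=0, S=0, R=0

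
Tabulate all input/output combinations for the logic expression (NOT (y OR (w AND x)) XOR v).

w | x | y | v | Output
----------------------
0 | 0 | 0 | 0 | 1
0 | 0 | 0 | 1 | 0
0 | 0 | 1 | 0 | 0
0 | 0 | 1 | 1 | 1
0 | 1 | 0 | 0 | 1
0 | 1 | 0 | 1 | 0
0 | 1 | 1 | 0 | 0
0 | 1 | 1 | 1 | 1
1 | 0 | 0 | 0 | 1
1 | 0 | 0 | 1 | 0
1 | 0 | 1 | 0 | 0
1 | 0 | 1 | 1 | 1
1 | 1 | 0 | 0 | 0
1 | 1 | 0 | 1 | 1
1 | 1 | 1 | 0 | 0
1 | 1 | 1 | 1 | 1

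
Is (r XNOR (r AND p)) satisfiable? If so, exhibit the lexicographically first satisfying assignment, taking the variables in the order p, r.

p=0, r=0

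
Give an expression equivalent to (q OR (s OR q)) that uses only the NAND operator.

((q NAND q) NAND (((s NAND s) NAND (q NAND q)) NAND ((s NAND s) NAND (q NAND q))))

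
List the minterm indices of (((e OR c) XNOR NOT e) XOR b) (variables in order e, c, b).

Σm(1, 2, 5, 7) = (NOT e AND NOT c AND b) OR (NOT e AND c AND NOT b) OR (e AND NOT c AND b) OR (e AND c AND b)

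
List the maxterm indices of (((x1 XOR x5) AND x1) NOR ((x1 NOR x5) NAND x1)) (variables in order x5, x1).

ΠM(0, 1, 2, 3) = (x5 OR x1) AND (x5 OR NOT x1) AND (NOT x5 OR x1) AND (NOT x5 OR NOT x1)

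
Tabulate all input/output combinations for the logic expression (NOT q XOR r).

r | q | Output
--------------
0 | 0 | 1
0 | 1 | 0
1 | 0 | 0
1 | 1 | 1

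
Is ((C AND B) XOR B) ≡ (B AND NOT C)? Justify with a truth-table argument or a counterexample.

Yes, they are equivalent — the two output columns agree on all 4 assignments:
B | C | Expression 1 | Expression 2
-----------------------------------
0 | 0 | 0 | 0
0 | 1 | 0 | 0
1 | 0 | 1 | 1
1 | 1 | 0 | 0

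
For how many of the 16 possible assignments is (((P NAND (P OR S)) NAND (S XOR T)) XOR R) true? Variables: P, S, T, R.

Satisfying assignments: (0,0,0,0), (0,0,1,1), (0,1,0,1), (0,1,1,0), (1,0,0,0), (1,0,1,0), (1,1,0,0), (1,1,1,0)
Count: 8 out of 16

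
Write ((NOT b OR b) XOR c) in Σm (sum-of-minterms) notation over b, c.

Σm(0, 2) = (NOT b AND NOT c) OR (b AND NOT c)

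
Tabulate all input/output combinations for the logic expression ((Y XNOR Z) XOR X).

Y | Z | X | Output
------------------
0 | 0 | 0 | 1
0 | 0 | 1 | 0
0 | 1 | 0 | 0
0 | 1 | 1 | 1
1 | 0 | 0 | 0
1 | 0 | 1 | 1
1 | 1 | 0 | 1
1 | 1 | 1 | 0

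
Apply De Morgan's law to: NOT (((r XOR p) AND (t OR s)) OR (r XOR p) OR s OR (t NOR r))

NOT ((r XOR p) AND (t OR s)) AND NOT (r XOR p) AND NOT s AND NOT (t NOR r)
De Morgan's: NOT(OR of terms) = AND of negations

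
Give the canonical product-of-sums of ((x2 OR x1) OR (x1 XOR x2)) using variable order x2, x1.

ΠM(0) = (x2 OR x1)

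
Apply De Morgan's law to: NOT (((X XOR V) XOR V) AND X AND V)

NOT ((X XOR V) XOR V) OR NOT X OR NOT V
De Morgan's: NOT(AND of terms) = OR of negations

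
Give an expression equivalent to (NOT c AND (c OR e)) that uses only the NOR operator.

(((c NOR c) NOR (c NOR c)) NOR (((c NOR e) NOR (c NOR e)) NOR ((c NOR e) NOR (c NOR e))))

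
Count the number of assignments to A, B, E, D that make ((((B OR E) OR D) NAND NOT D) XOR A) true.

Satisfying assignments: (0,0,0,0), (0,0,0,1), (0,0,1,1), (0,1,0,1), (0,1,1,1), (1,0,1,0), (1,1,0,0), (1,1,1,0)
Count: 8 out of 16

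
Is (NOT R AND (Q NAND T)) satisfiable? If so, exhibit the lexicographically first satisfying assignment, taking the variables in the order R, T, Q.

R=0, T=0, Q=0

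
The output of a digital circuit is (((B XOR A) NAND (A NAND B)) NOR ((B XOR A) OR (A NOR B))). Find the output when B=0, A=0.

Substituting: (((0 XOR 0) NAND (0 NAND 0)) NOR ((0 XOR 0) OR (0 NOR 0)))
= 0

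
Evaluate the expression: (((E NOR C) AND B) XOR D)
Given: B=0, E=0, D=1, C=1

Substituting: (((0 NOR 1) AND 0) XOR 1)
= 1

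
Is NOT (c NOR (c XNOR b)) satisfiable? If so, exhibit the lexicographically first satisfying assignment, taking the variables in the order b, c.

b=0, c=0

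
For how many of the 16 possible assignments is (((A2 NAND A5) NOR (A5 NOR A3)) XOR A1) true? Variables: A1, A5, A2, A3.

Satisfying assignments: (0,1,1,0), (0,1,1,1), (1,0,0,0), (1,0,0,1), (1,0,1,0), (1,0,1,1), (1,1,0,0), (1,1,0,1)
Count: 8 out of 16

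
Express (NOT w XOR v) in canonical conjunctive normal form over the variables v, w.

(v OR NOT w) AND (NOT v OR w)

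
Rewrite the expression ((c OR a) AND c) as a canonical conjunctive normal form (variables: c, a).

(c OR a) AND (c OR NOT a)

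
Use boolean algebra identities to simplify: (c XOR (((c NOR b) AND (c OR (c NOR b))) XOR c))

By XOR self-cancellation ((E XOR v) XOR v = E) then absorption (E AND (E OR v) = E):
= (c NOR b)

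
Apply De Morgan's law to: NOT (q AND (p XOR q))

NOT q OR NOT (p XOR q)
De Morgan's: NOT(AND of terms) = OR of negations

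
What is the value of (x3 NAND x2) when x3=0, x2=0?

Substituting: (0 NAND 0)
= 1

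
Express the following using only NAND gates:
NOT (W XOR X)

(((W NAND (W NAND X)) NAND (X NAND (W NAND X))) NAND ((W NAND (W NAND X)) NAND (X NAND (W NAND X))))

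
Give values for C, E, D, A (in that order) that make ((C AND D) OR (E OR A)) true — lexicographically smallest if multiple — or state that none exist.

C=0, E=0, D=0, A=1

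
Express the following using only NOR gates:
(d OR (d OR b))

((d NOR ((d NOR b) NOR (d NOR b))) NOR (d NOR ((d NOR b) NOR (d NOR b))))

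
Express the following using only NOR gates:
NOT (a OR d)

(((a NOR d) NOR (a NOR d)) NOR ((a NOR d) NOR (a NOR d)))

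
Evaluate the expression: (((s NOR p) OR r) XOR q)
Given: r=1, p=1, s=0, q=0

Substituting: (((0 NOR 1) OR 1) XOR 0)
= 1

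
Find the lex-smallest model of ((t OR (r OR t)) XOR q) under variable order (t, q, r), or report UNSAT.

t=0, q=0, r=1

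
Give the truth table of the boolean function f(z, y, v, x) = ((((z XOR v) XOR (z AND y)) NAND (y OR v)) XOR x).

z | y | v | x | Output
----------------------
0 | 0 | 0 | 0 | 1
0 | 0 | 0 | 1 | 0
0 | 0 | 1 | 0 | 0
0 | 0 | 1 | 1 | 1
0 | 1 | 0 | 0 | 1
0 | 1 | 0 | 1 | 0
0 | 1 | 1 | 0 | 0
0 | 1 | 1 | 1 | 1
1 | 0 | 0 | 0 | 1
1 | 0 | 0 | 1 | 0
1 | 0 | 1 | 0 | 1
1 | 0 | 1 | 1 | 0
1 | 1 | 0 | 0 | 1
1 | 1 | 0 | 1 | 0
1 | 1 | 1 | 0 | 0
1 | 1 | 1 | 1 | 1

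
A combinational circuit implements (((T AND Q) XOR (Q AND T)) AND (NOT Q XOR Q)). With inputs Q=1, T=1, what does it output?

Substituting: (((1 AND 1) XOR (1 AND 1)) AND (NOT 1 XOR 1))
= 0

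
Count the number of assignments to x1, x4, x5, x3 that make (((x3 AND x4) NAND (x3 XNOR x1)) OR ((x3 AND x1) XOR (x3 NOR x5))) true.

Satisfying assignments: (0,0,0,0), (0,0,0,1), (0,0,1,0), (0,0,1,1), (0,1,0,0), (0,1,0,1), (0,1,1,0), (0,1,1,1), (1,0,0,0), (1,0,0,1), (1,0,1,0), (1,0,1,1), (1,1,0,0), (1,1,0,1), (1,1,1,0), (1,1,1,1)
Count: 16 out of 16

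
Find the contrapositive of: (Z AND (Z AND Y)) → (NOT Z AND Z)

Contrapositive: NOT (NOT Z AND Z) → NOT (Z AND (Z AND Y))
Note: A statement and its contrapositive are logically equivalent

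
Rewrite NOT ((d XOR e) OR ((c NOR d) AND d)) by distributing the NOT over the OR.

NOT (d XOR e) AND NOT ((c NOR d) AND d)
De Morgan's: NOT(OR of terms) = AND of negations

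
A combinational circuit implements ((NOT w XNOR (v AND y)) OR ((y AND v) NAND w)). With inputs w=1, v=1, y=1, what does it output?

Substituting: ((NOT 1 XNOR (1 AND 1)) OR ((1 AND 1) NAND 1))
= 0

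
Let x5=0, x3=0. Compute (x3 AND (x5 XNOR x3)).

Substituting: (0 AND (0 XNOR 0))
= 0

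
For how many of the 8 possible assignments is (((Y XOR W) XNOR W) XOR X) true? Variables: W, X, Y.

Satisfying assignments: (0,0,0), (0,1,1), (1,0,0), (1,1,1)
Count: 4 out of 8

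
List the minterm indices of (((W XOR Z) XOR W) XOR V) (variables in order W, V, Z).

Σm(1, 2, 5, 6) = (NOT W AND NOT V AND Z) OR (NOT W AND V AND NOT Z) OR (W AND NOT V AND Z) OR (W AND V AND NOT Z)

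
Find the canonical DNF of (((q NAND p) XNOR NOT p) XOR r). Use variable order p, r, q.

(NOT p AND NOT r AND NOT q) OR (NOT p AND NOT r AND q) OR (p AND NOT r AND q) OR (p AND r AND NOT q)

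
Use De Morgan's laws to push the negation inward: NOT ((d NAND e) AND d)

NOT (d NAND e) OR NOT d
De Morgan's: NOT(AND of terms) = OR of negations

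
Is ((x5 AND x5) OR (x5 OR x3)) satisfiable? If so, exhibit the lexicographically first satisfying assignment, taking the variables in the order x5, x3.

x5=0, x3=1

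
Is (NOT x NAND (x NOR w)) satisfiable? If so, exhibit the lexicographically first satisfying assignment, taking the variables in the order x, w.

x=0, w=1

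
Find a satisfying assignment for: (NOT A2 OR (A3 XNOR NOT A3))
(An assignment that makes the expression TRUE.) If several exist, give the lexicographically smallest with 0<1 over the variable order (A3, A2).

A3=0, A2=0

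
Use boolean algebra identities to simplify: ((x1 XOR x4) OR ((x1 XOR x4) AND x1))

By absorption (E OR (E AND v) = E):
= (x1 XOR x4)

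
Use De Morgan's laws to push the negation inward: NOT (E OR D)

NOT E AND NOT D
De Morgan's: NOT(OR of terms) = AND of negations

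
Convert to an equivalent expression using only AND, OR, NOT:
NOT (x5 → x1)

x5 AND NOT x1
(Negated implication: NOT(A → B) = A AND NOT B)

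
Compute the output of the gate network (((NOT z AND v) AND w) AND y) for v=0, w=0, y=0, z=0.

Substituting: (((NOT 0 AND 0) AND 0) AND 0)
= 0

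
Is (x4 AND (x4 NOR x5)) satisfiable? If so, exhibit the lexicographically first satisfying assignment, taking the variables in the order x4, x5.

UNSATISFIABLE - no assignment makes this expression true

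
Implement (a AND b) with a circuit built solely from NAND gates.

((a NAND b) NAND (a NAND b))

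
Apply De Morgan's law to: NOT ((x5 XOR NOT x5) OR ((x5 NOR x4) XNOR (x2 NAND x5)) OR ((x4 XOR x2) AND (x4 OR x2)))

NOT (x5 XOR NOT x5) AND NOT ((x5 NOR x4) XNOR (x2 NAND x5)) AND NOT ((x4 XOR x2) AND (x4 OR x2))
De Morgan's: NOT(OR of terms) = AND of negations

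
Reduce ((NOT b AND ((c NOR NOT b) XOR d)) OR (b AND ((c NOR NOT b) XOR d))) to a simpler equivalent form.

By distribution ((E AND v) OR (E AND NOT v) = E):
= ((c NOR NOT b) XOR d)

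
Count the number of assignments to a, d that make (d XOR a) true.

Satisfying assignments: (0,1), (1,0)
Count: 2 out of 4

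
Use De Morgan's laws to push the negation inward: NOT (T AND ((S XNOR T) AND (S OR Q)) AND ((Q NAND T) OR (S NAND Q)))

NOT T OR NOT ((S XNOR T) AND (S OR Q)) OR NOT ((Q NAND T) OR (S NAND Q))
De Morgan's: NOT(AND of terms) = OR of negations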